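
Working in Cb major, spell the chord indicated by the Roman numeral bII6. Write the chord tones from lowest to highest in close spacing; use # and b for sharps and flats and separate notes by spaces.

bII6 is the Neapolitan sixth — a major triad on the lowered second degree, here in its customary first inversion. In Cb major that root is Dbb.
So the chord is Dbb-Fb-Abb, a major triad.
The figured bass 6 indicates first inversion, placing the third (Fb) in the bass: Fb-Abb-Dbb.

Fb Abb Dbb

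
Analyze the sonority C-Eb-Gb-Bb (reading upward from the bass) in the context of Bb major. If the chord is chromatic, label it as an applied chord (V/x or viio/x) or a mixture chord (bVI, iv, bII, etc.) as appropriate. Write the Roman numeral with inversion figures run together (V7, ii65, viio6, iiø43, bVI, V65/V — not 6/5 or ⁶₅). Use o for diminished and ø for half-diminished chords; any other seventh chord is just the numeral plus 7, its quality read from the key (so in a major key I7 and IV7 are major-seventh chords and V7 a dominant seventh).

iiø7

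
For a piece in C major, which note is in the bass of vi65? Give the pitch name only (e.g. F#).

vi in C major has root A; the chord is A-C-E-G.
The figure 65 means first inversion — the third is in the bass.

C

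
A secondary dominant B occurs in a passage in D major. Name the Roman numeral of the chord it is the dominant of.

ii

The chord is a major triad on B.
A dominant resolves down a perfect fifth: B → E. In D major, E is scale degree 2, i.e. ii.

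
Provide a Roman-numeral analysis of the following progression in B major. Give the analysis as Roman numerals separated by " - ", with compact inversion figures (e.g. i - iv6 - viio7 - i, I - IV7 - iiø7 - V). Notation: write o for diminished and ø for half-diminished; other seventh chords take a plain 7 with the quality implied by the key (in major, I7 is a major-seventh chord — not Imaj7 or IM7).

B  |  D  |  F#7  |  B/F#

B: major triad on B = scale degree 1 → I.
D is non-diatonic — bIII, a mixture chord from B minor.
F#7 has root F#, degree 5 in B major, so V7.
B/F#: major triad on B = scale degree 1 → I64.

I - bIII - V7 - I64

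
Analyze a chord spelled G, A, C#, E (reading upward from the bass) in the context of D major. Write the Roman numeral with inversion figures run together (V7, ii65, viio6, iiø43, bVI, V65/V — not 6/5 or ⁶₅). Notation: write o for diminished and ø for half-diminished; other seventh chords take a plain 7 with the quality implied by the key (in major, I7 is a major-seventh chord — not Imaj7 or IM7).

V42

The pitches A-C#-E-G form a dominant seventh chord rooted on A.
In D major, A is the dominant; the diatonic dominant seventh chord there is V7.
With G in the bass the chord is in third inversion, so the figured bass is 42.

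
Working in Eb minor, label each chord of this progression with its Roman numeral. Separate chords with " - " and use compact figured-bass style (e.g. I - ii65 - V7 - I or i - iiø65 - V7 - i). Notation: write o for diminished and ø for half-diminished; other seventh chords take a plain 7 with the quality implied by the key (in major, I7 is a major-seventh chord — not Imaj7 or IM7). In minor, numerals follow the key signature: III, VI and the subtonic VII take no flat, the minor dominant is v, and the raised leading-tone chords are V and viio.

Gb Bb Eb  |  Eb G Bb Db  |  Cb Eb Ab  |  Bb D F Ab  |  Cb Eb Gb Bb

i6 - V7/iv - iv6 - V7 - VI7

Gb-Bb-Eb: minor triad on Eb = scale degree 1 → i6.
Eb-G-Bb-Db: chromatic; Eb is V of iv, so V7/iv.
Cb-Eb-Ab: root Ab is the subdominant; minor triad there is iv6.
Bb-D-F-Ab has root Bb, degree 5 in Eb minor, so V7.
Cb-Eb-Gb-Bb: major seventh chord on Cb = scale degree 6 → VI7.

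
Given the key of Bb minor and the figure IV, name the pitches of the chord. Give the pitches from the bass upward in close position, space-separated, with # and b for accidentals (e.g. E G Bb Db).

Eb G Bb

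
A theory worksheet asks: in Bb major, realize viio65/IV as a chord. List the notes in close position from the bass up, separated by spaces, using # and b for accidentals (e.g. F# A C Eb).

F Ab Cb D

The slash marks an applied leading-tone chord: viio of IV. In Bb major, IV is Eb, so the leading tone to it is D, a half step below.
Building a fully diminished seventh chord on D gives D-F-Ab-Cb.
The figured bass 65 indicates first inversion, placing the third (F) in the bass: F-Ab-Cb-D.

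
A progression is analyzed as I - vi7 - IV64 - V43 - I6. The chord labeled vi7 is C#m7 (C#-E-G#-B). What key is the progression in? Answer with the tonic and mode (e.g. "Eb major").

The chord C#m7 is a minor seventh chord rooted on C#; its label is vi7.
Counting down 5 scale steps from C# places the tonic on E; a minor seventh chord on degree 6 is diatonic only in major.

E major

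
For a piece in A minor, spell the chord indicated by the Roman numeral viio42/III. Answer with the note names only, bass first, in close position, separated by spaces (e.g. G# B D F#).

Ab B D F

The slash marks an applied leading-tone chord: viio of III. In A minor, III is C, so the leading tone to it is B, a half step below.
Building a fully diminished seventh chord on B gives B-D-F-Ab.
With the 42 figure the chord is in third inversion; from the bass Ab upward in close position it reads Ab-B-D-F.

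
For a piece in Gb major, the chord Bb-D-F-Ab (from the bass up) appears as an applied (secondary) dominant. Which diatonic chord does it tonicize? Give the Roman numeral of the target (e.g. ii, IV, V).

The chord is a dominant seventh chord on Bb.
A dominant resolves down a perfect fifth: Bb → Eb. In Gb major, Eb is scale degree 6, i.e. vi.

vi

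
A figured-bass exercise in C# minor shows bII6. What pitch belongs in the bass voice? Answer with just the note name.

bII in C# minor has root D; the chord is D-F#-A.
The figure 6 means first inversion — the third is in the bass.

F#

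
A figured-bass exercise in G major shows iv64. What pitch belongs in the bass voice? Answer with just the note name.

iv in G major has root C; the chord is C-Eb-G.
The figure 64 means second inversion — the fifth is in the bass.

G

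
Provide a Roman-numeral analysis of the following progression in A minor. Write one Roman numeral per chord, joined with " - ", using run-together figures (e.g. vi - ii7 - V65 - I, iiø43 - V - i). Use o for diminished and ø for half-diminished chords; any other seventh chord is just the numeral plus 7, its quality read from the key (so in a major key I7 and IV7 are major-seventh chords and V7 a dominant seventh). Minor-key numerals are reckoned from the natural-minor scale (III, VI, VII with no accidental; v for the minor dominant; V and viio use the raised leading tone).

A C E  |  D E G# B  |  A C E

i - V42 - i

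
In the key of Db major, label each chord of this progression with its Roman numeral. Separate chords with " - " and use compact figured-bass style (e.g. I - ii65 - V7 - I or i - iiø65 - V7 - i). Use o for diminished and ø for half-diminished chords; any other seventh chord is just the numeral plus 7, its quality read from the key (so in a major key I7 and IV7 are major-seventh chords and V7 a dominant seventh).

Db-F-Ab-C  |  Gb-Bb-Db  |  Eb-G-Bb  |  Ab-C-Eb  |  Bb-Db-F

I7 - IV - V/V - V - vi

Db-F-Ab-C: major seventh chord on Db = scale degree 1 → I7.
Gb-Bb-Db: major triad on Gb = scale degree 4 → IV.
Eb-G-Bb: a major triad on Eb, the applied dominant of V → V/V.
Ab-C-Eb has root Ab, degree 5 in Db major, so V.
Bb-Db-F has root Bb, degree 6 in Db major, so vi.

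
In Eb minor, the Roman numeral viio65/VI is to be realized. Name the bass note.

Db

The applied chord viio65/VI is rooted on Bb: Bb-Db-Fb-Abb.
The figure 65 means first inversion — the third is in the bass.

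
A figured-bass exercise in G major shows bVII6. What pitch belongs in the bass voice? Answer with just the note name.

bVII in G major has root F; the chord is F-A-C.
The figure 6 means first inversion — the third is in the bass.

A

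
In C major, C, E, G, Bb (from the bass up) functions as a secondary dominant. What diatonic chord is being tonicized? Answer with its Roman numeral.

IV

The chord is a dominant seventh chord on C.
A dominant resolves down a perfect fifth: C → F. In C major, F is scale degree 4, i.e. IV.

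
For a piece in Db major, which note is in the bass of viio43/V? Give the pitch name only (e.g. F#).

Db

The applied chord viio43/V is rooted on G: G-Bb-Db-Fb.
The figure 43 means second inversion — the fifth is in the bass.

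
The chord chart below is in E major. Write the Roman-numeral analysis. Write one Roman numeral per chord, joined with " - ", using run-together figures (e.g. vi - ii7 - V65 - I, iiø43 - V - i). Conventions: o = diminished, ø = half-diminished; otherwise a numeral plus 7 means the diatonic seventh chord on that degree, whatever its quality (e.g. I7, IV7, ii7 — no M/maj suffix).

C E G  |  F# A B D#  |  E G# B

bVI - V43 - I

C-E-G is non-diatonic — bVI, a mixture chord from E minor.
F#-A-B-D#: dominant seventh chord on B = scale degree 5 → V43.
E-G#-B: root E is the tonic; major triad there is I.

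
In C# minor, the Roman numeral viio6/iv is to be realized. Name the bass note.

G#

The applied chord viio6/iv is rooted on E#: E#-G#-B.
The figure 6 means first inversion — the third is in the bass.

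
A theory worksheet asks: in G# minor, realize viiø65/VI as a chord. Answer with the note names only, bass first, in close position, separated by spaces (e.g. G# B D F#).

The slash marks an applied leading-tone chord: viio of VI. In G# minor, VI is E, so the leading tone to it is D#, a half step below.
Building a half-diminished seventh chord on D# gives D#-F#-A-C#.
With the 65 figure the chord is in first inversion; from the bass F# upward in close position it reads F#-A-C#-D#.

F# A C# D#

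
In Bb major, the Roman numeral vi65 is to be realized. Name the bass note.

Bb

vi in Bb major has root G; the chord is G-Bb-D-F.
The figure 65 means first inversion — the third is in the bass.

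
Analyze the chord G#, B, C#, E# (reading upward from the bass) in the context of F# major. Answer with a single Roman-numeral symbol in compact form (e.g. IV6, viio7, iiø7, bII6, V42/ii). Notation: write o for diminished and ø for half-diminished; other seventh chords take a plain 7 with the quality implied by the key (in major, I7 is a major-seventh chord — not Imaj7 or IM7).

Stacked in thirds the chord is C#-E#-G#-B: a dominant seventh chord on C#.
C# is scale degree 5 in F# major, and a dominant seventh chord on that degree is written V7.
With G# in the bass the chord is in second inversion, so the figured bass is 43.

V43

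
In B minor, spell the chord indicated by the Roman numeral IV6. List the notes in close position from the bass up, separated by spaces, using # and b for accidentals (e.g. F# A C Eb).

G# B E

IV6 is the major subdominant, borrowed from the parallel major. In B minor that root is E.
So the chord is E-G#-B.
With the 6 figure the chord is in first inversion; from the bass G# upward in close position it reads G#-B-E.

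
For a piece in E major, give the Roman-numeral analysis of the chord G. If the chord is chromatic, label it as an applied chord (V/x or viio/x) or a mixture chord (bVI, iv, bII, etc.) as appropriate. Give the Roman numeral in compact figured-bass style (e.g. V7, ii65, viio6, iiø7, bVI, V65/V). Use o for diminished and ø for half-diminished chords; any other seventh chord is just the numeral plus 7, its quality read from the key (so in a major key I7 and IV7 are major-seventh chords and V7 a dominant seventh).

bIII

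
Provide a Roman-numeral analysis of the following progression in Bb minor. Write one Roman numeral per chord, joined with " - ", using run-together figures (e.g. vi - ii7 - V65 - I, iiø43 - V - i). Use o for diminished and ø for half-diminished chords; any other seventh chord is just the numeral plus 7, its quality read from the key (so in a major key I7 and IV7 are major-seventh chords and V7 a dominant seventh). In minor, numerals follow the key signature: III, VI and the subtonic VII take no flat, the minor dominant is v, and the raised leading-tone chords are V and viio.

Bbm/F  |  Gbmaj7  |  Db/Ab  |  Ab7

Bbm/F has root Bb, degree 1 in Bb minor, so i64.
Gbmaj7: root Gb is the submediant; major seventh chord there is VI7.
Db/Ab: root Db is the mediant; major triad there is III64.
Ab7: dominant seventh chord on Ab = scale degree 7 → VII7.

i64 - VI7 - III64 - VII7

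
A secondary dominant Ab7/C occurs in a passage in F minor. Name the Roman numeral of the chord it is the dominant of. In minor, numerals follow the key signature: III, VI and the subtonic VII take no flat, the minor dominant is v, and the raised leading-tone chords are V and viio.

VI

The chord is a dominant seventh chord on Ab.
A dominant resolves down a perfect fifth: Ab → Db. In F minor, Db is scale degree 6, i.e. VI.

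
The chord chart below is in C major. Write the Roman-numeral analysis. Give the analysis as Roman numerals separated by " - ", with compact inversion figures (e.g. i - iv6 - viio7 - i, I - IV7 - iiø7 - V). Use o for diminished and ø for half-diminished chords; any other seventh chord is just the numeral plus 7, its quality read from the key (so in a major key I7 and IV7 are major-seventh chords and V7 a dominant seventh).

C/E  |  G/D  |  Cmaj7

I6 - V64 - I7

C/E: root C is the tonic; major triad there is I6.
G/D: major triad on G = scale degree 5 → V64.
Cmaj7 has root C, degree 1 in C major, so I7.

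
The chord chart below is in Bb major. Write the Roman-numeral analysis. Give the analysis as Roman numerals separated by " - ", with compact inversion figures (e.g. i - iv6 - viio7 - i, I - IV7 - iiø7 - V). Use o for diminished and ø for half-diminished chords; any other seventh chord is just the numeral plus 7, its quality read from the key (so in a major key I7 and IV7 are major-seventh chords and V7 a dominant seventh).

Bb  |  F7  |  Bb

Bb: root Bb is the tonic; major triad there is I.
F7: dominant seventh chord on F = scale degree 5 → V7.
Bb: root Bb is the tonic; major triad there is I.

I - V7 - I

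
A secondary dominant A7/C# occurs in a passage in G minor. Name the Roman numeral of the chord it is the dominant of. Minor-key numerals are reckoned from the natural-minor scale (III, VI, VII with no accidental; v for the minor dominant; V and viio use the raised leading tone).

The chord is a dominant seventh chord on A.
A dominant resolves down a perfect fifth: A → D. In G minor, D is scale degree 5, i.e. V.

V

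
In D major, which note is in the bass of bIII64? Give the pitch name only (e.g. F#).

C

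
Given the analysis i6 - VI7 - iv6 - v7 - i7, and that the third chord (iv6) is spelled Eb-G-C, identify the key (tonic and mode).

iv6 is given as Eb-G-C — a minor triad with root C.
If C is scale degree 4 and the mode makes that degree carry a minor triad, the tonic is G and the mode is minor.

G minor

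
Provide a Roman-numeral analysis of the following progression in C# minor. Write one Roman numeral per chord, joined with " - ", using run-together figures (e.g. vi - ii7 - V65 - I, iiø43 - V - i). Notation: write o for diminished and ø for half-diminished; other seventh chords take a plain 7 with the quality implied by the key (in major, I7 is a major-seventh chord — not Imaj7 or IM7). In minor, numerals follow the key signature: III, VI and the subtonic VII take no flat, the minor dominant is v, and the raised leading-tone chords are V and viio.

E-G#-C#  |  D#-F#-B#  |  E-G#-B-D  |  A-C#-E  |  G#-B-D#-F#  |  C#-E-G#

i6 - viio6 - V7/VI - VI - v7 - i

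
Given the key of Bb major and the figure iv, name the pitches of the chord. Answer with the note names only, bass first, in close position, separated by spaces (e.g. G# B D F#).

Eb Gb Bb

iv is the minor subdominant, borrowed from the parallel minor. In Bb major that root is Eb.
So the chord is Eb-Gb-Bb.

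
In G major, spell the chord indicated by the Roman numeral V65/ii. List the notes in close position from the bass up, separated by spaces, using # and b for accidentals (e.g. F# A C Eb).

G# B D E

V65/ii is a secondary dominant — the dominant seventh of ii. ii in G major is A, so the applied chord's root is E, a perfect fifth above.
Building a dominant seventh chord on E gives E-G#-B-D.
The figured bass 65 indicates first inversion, placing the third (G#) in the bass: G#-B-D-E.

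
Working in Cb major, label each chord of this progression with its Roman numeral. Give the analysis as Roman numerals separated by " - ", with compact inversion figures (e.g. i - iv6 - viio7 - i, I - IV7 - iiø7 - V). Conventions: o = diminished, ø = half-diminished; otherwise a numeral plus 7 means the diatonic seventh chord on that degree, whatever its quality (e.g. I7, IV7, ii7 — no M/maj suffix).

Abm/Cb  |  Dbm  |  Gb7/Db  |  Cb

Abm/Cb has root Ab, degree 6 in Cb major, so vi6.
Dbm: root Db is the supertonic; minor triad there is ii.
Gb7/Db has root Gb, degree 5 in Cb major, so V43.
Cb: root Cb is the tonic; major triad there is I.

vi6 - ii - V43 - I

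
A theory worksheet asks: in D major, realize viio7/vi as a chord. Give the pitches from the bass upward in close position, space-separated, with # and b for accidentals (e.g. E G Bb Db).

The slash marks an applied leading-tone chord: viio of vi. In D major, vi is B, so the leading tone to it is A#, a half step below.
Building a fully diminished seventh chord on A# gives A#-C#-E-G.

A# C# E G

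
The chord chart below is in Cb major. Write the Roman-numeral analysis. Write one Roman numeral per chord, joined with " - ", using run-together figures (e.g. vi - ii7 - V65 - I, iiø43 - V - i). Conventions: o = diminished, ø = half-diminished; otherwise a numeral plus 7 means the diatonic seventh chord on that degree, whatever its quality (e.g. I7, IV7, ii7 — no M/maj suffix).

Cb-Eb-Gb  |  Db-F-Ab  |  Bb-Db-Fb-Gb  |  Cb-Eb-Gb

Cb-Eb-Gb: root Cb is the tonic; major triad there is I.
Db-F-Ab is the secondary dominant of V (major triad on Db): V/V.
Bb-Db-Fb-Gb: root Gb is the dominant; dominant seventh chord there is V65.
Cb-Eb-Gb: root Cb is the tonic; major triad there is I.

I - V/V - V65 - I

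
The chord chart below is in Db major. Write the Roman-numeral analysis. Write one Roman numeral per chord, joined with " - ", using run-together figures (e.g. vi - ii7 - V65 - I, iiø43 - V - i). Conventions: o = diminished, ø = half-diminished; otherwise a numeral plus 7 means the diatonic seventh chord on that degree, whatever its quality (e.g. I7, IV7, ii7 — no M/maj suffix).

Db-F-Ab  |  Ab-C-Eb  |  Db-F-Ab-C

Db-F-Ab: root Db is the tonic; major triad there is I.
Ab-C-Eb: root Ab is the dominant; major triad there is V.
Db-F-Ab-C: root Db is the tonic; major seventh chord there is I7.

I - V - I7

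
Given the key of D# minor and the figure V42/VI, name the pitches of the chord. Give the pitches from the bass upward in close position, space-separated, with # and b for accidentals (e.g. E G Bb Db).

E F# A# C#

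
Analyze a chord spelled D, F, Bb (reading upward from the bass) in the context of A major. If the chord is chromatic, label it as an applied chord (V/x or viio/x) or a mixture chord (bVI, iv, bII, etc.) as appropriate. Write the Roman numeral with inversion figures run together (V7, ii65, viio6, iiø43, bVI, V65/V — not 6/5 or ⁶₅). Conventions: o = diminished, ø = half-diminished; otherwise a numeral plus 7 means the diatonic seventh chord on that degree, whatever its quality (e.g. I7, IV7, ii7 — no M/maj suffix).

bII6

The pitches Bb-D-F form a major triad rooted on Bb.
Bb is the lowered second degree of A major (diatonic 2 would be B). This is the Neapolitan sixth — a major triad on the lowered second degree, here in its customary first inversion.
With D in the bass the chord is in first inversion, so the figured bass is 6.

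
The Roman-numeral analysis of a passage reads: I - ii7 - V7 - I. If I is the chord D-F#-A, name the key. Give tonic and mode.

D major

The chord D is a major triad rooted on D; its label is I.
If D is scale degree 1 and the mode makes that degree carry a major triad, the tonic is D and the mode is major.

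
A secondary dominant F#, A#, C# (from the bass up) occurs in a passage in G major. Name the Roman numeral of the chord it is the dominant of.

iii

The chord is a major triad on F#.
A dominant resolves down a perfect fifth: F# → B. In G major, B is scale degree 3, i.e. iii.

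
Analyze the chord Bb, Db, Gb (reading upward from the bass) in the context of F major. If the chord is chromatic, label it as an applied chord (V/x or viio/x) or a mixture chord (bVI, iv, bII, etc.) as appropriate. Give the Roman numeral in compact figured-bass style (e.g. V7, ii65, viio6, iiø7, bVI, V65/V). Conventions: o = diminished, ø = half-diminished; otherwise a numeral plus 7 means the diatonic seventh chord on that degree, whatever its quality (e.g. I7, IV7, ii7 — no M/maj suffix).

bII6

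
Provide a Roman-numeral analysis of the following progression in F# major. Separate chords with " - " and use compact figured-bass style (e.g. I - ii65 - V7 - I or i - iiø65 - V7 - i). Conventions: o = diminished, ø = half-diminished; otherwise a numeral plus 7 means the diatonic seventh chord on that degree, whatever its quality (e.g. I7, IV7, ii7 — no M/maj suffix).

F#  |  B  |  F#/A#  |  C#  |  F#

F#: major triad on F# = scale degree 1 → I.
B has root B, degree 4 in F# major, so IV.
F#/A#: root F# is the tonic; major triad there is I6.
C# has root C#, degree 5 in F# major, so V.
F#: major triad on F# = scale degree 1 → I.

I - IV - I6 - V - I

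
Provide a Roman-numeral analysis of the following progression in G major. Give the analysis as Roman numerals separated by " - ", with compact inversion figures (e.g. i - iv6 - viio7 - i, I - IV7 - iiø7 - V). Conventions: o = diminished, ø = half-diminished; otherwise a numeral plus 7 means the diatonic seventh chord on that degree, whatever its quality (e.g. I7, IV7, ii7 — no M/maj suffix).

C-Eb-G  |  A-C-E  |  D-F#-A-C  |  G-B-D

C-Eb-G: minor triad on C — chromatic; iv (borrowed from the parallel minor).
A-C-E: minor triad on A = scale degree 2 → ii.
D-F#-A-C has root D, degree 5 in G major, so V7.
G-B-D: major triad on G = scale degree 1 → I.

iv - ii - V7 - I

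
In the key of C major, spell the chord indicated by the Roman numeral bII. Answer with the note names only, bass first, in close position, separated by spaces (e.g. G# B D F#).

bII is the Neapolitan chord — a major triad on the lowered second degree. In C major that root is Db.
So the chord is Db-F-Ab.

Db F Ab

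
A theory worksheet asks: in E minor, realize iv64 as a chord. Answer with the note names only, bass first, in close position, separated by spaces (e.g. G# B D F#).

E A C

In E minor, scale degree 4 is A, and the diatonic chord built there is a minor triad.
That chord is spelled A-C-E.
With the 64 figure the chord is in second inversion; from the bass E upward in close position it reads E-A-C.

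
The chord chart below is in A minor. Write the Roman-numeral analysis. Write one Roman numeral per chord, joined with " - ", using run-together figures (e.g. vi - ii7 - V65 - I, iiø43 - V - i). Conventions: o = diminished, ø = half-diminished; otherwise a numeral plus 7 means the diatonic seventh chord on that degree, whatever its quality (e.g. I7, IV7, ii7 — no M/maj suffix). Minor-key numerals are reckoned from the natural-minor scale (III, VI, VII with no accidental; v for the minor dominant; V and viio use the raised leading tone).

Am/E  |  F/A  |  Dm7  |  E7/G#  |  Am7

Am/E: minor triad on A = scale degree 1 → i64.
F/A has root F, degree 6 in A minor, so VI6.
Dm7 has root D, degree 4 in A minor, so iv7.
E7/G#: dominant seventh chord on E = scale degree 5 → V65.
Am7: minor seventh chord on A = scale degree 1 → i7.

i64 - VI6 - iv7 - V65 - i7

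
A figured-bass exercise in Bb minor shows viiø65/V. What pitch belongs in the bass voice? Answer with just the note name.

G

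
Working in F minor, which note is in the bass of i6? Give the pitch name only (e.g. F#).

Ab

i in F minor has root F; the chord is F-Ab-C.
The figure 6 means first inversion — the third is in the bass.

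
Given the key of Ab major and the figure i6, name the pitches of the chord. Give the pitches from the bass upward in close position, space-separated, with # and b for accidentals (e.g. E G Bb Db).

i6 is the minor tonic, borrowed from the parallel minor. In Ab major that root is Ab.
So the chord is Ab-Cb-Eb.
The figured bass 6 indicates first inversion, placing the third (Cb) in the bass: Cb-Eb-Ab.

Cb Eb Ab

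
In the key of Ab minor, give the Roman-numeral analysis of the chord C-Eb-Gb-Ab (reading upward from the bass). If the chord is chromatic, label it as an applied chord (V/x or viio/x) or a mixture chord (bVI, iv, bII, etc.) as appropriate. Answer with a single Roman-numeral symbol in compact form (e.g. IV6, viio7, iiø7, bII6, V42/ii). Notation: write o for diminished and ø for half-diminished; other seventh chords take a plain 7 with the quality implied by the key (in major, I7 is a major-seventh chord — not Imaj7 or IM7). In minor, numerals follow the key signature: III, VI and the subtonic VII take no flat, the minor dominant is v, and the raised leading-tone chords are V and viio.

V65/iv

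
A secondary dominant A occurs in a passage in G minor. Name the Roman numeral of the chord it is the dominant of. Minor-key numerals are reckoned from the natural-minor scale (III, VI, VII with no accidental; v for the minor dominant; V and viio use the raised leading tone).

The chord is a major triad on A.
A dominant resolves down a perfect fifth: A → D. In G minor, D is scale degree 5, i.e. V.

V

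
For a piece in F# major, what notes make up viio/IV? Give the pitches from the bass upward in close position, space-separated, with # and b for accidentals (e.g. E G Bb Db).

viio/IV is a secondary leading-tone chord. The target IV is B in F# major; the applied chord is rooted a semitone below, on A#.
Building a diminished triad on A# gives A#-C#-E.

A# C# E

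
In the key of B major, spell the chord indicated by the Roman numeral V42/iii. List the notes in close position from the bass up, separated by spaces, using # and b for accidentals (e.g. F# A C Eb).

G# A# C## E#

The slash means an applied dominant: we want the dominant of iii. In B major, iii is D# minor, and its dominant is built on A#.
Building a dominant seventh chord on A# gives A#-C##-E#-G#.
The figured bass 42 indicates third inversion, placing the seventh (G#) in the bass: G#-A#-C##-E#.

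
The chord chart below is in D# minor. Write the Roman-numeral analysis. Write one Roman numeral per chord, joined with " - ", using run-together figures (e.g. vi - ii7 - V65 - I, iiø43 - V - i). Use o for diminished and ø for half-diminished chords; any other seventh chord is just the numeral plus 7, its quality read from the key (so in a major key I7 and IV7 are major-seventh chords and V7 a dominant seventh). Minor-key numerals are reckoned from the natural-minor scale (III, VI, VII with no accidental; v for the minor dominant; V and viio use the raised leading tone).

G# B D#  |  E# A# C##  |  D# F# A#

iv - V64 - i

G#-B-D#: root G# is the subdominant; minor triad there is iv.
E#-A#-C##: major triad on A# = scale degree 5 → V64.
D#-F#-A# has root D#, degree 1 in D# minor, so i.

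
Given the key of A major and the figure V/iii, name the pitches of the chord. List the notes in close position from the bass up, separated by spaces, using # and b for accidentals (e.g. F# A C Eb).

The slash means an applied dominant: we want the dominant of iii. In A major, iii is C# minor, and its dominant is built on G#.
Building a major triad on G# gives G#-B#-D#.

G# B# D#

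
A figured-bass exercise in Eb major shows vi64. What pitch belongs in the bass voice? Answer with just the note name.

G

vi in Eb major has root C; the chord is C-Eb-G.
The figure 64 means second inversion — the fifth is in the bass.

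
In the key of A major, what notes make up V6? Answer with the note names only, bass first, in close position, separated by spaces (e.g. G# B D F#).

G# B E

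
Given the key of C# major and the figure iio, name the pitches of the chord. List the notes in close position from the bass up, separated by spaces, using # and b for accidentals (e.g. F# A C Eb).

D# F# A

Scale degree 2 in C# major is D#; here the chord built on it is altered to a diminished triad. iio is the diminished supertonic triad, borrowed from the parallel minor.
So the chord is D#-F#-A, a diminished triad.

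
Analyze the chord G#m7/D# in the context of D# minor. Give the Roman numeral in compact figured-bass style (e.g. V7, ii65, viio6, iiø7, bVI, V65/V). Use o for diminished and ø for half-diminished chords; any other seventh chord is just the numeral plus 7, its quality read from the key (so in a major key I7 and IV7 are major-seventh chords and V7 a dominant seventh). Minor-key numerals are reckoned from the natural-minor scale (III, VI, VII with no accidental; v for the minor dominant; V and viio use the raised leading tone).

iv43

Stacked in thirds the chord is G#-B-D#-F#: a minor seventh chord on G#.
G# is scale degree 4 in D# minor, and a minor seventh chord on that degree is written iv7.
With D# in the bass the chord is in second inversion, so the figured bass is 43.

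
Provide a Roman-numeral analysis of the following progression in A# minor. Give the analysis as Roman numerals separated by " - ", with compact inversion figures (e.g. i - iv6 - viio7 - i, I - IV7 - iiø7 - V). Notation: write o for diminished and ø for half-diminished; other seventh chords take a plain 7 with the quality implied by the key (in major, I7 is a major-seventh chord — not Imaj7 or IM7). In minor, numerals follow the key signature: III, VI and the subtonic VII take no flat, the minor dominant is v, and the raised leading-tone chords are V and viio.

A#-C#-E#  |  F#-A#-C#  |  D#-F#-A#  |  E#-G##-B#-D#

A#-C#-E#: minor triad on A# = scale degree 1 → i.
F#-A#-C#: major triad on F# = scale degree 6 → VI.
D#-F#-A# has root D#, degree 4 in A# minor, so iv.
E#-G##-B#-D#: root E# is the dominant; dominant seventh chord there is V7.

i - VI - iv - V7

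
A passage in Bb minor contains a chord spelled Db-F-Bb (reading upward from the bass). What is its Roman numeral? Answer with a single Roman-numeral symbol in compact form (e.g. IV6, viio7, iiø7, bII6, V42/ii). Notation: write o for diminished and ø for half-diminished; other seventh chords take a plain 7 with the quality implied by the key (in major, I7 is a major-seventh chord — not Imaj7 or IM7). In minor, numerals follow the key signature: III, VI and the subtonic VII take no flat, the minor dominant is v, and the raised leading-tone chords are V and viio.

The pitches Bb-Db-F form a minor triad rooted on Bb.
Bb is scale degree 1 in Bb minor, and a minor triad on that degree is written i.
With Db in the bass the chord is in first inversion, so the figured bass is 6.

i6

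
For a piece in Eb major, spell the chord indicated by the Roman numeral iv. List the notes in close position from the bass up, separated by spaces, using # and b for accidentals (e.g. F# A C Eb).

iv is the minor subdominant, borrowed from the parallel minor. In Eb major that root is Ab.
So the chord is Ab-Cb-Eb, a minor triad.

Ab Cb Eb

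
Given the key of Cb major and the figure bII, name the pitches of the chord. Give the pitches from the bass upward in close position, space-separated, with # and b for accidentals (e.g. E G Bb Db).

Dbb Fb Abb

bII is the Neapolitan chord — a major triad on the lowered second degree. In Cb major that root is Dbb.
So the chord is Dbb-Fb-Abb, a major triad.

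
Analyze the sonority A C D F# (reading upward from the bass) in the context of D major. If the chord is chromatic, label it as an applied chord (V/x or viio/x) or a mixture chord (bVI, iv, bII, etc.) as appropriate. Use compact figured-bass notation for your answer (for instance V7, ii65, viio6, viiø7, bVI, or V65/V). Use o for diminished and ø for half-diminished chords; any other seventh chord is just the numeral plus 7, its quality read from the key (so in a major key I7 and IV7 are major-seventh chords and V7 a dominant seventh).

V43/IV

Stacked in thirds the chord is D-F#-A-C: a dominant seventh chord on D.
D is not a diatonic chord root with this quality in D major, but it lies a perfect fifth above G (IV), so the chord functions as an applied dominant of IV.
With A in the bass the chord is in second inversion, so the figured bass is 43.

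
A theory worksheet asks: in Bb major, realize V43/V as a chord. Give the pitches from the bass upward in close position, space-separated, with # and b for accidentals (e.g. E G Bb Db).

G Bb C E

The slash means an applied dominant: we want the dominant of V. In Bb major, V is F major, and its dominant is built on C.
Building a dominant seventh chord on C gives C-E-G-Bb.
The figured bass 43 indicates second inversion, placing the fifth (G) in the bass: G-Bb-C-E.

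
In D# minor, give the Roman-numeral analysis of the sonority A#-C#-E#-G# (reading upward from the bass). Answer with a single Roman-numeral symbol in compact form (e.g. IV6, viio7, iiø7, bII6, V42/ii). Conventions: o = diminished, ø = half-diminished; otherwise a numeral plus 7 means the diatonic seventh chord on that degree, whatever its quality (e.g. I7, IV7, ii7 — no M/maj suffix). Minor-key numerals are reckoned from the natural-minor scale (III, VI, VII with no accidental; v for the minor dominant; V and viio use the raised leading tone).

Stacked in thirds the chord is A#-C#-E#-G#: a minor seventh chord on A#.
A# is scale degree 5 in D# minor, and a minor seventh chord on that degree is written v7.

v7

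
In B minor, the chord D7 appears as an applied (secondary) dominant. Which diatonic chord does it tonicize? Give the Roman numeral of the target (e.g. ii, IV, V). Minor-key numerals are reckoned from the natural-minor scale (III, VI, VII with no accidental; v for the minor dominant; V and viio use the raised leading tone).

VI

The chord is a dominant seventh chord on D.
A dominant resolves down a perfect fifth: D → G. In B minor, G is scale degree 6, i.e. VI.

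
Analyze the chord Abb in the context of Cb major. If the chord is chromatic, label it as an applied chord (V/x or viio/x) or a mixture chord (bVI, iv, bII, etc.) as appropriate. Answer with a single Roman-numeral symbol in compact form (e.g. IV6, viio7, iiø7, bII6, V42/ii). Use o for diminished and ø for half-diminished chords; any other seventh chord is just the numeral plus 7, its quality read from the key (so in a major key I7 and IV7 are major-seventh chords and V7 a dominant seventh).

The pitches Abb-Cb-Ebb form a major triad rooted on Abb.
Abb is the lowered sixth degree of Cb major (diatonic 6 would be Ab). This is a major triad on the lowered sixth degree, borrowed from the parallel minor.

bVI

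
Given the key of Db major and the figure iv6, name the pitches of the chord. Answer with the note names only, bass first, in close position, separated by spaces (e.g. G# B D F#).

Bbb Db Gb

iv6 is the minor subdominant, borrowed from the parallel minor. In Db major that root is Gb.
So the chord is Gb-Bbb-Db.
The figured bass 6 indicates first inversion, placing the third (Bbb) in the bass: Bbb-Db-Gb.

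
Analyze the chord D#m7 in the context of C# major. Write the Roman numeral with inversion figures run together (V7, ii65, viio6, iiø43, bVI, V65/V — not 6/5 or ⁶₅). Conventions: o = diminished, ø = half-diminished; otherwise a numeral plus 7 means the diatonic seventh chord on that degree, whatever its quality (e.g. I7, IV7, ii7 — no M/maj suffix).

ii7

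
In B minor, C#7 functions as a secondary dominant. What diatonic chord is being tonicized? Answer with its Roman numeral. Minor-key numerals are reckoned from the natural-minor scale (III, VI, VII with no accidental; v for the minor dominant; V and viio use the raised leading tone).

V

The chord is a dominant seventh chord on C#.
A dominant resolves down a perfect fifth: C# → F#. In B minor, F# is scale degree 5, i.e. V.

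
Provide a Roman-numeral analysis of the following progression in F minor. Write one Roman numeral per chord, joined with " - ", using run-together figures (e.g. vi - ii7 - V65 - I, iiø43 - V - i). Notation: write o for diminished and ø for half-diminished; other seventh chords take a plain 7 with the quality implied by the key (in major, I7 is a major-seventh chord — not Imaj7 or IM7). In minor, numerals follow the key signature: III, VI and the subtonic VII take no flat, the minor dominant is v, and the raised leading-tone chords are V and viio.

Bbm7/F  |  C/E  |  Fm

iv43 - V6 - i

Bbm7/F: minor seventh chord on Bb = scale degree 4 → iv43.
C/E has root C, degree 5 in F minor, so V6.
Fm: root F is the tonic; minor triad there is i.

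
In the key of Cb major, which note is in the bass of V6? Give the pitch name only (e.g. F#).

Bb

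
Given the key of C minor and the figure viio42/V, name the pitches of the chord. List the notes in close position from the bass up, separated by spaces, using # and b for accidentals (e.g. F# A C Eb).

Eb F# A C

viio42/V is a secondary leading-tone chord. The target V is G in C minor; the applied chord is rooted a semitone below, on F#.
Building a fully diminished seventh chord on F# gives F#-A-C-Eb.
The figured bass 42 indicates third inversion, placing the seventh (Eb) in the bass: Eb-F#-A-C.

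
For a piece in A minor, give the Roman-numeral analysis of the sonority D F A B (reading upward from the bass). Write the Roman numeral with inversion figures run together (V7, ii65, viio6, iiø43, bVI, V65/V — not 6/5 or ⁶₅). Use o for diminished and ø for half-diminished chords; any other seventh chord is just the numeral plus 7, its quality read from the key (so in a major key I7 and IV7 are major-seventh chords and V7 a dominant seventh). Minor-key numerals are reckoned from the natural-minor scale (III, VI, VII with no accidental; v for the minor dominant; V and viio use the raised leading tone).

The pitches B-D-F-A form a half-diminished seventh chord rooted on B.
B is scale degree 2 in A minor, and a half-diminished seventh chord on that degree is written iiø7.
With D in the bass the chord is in first inversion, so the figured bass is 65.

iiø65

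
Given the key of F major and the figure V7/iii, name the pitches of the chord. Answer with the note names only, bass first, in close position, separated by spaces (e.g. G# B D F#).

The slash means an applied dominant: we want the dominant of iii. In F major, iii is A minor, and its dominant is built on E.
Building a dominant seventh chord on E gives E-G#-B-D.

E G# B D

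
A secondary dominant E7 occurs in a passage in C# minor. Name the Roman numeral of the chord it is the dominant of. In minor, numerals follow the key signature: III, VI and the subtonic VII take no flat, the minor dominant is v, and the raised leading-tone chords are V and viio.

VI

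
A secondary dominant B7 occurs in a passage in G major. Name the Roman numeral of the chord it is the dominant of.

vi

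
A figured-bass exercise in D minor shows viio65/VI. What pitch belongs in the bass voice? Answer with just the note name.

C

The applied chord viio65/VI is rooted on A: A-C-Eb-Gb.
The figure 65 means first inversion — the third is in the bass.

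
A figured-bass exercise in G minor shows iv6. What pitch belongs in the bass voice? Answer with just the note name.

iv in G minor has root C; the chord is C-Eb-G.
The figure 6 means first inversion — the third is in the bass.

Eb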